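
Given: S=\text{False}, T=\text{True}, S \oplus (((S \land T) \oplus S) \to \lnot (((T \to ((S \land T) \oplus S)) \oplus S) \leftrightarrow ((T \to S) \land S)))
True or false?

\text{True}

S \land T = \text{False} \land \text{True} = \text{False}
(S \land T) \oplus S = \text{False} \oplus \text{False} = \text{False}
S \land T = \text{False} \land \text{True} = \text{False}
(S \land T) \oplus S = \text{False} \oplus \text{False} = \text{False}
T \to ((S \land T) \oplus S) = \text{True} \to \text{False} = \text{False}
(T \to ((S \land T) \oplus S)) \oplus S = \text{False} \oplus \text{False} = \text{False}
T \to S = \text{True} \to \text{False} = \text{False}
(T \to S) \land S = \text{False} \land \text{False} = \text{False}
((T \to ((S \land T) \oplus S)) \oplus S) \leftrightarrow ((T \to S) \land S) = \text{False} \leftrightarrow \text{False} = \text{True}
\lnot (((T \to ((S \land T) \oplus S)) \oplus S) \leftrightarrow ((T \to S) \land S)) = \lnot \text{True} = \text{False}
((S \land T) \oplus S) \to \lnot (((T \to ((S \land T) \oplus S)) \oplus S) \leftrightarrow ((T \to S) \land S)) = \text{False} \to \text{False} = \text{True}
S \oplus (((S \land T) \oplus S) \to \lnot (((T \to ((S \land T) \oplus S)) \oplus S) \leftrightarrow ((T \to S) \land S))) = \text{False} \oplus \text{True} = \text{True}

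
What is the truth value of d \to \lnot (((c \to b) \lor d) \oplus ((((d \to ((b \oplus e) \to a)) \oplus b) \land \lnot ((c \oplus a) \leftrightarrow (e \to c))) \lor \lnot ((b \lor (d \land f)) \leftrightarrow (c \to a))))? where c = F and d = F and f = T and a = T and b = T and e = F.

T

c \to b = F \to T = T
(c \to b) \lor d = T \lor F = T
b \oplus e = T \oplus F = T
(b \oplus e) \to a = T \to T = T
d \to ((b \oplus e) \to a) = F \to T = T
(d \to ((b \oplus e) \to a)) \oplus b = T \oplus T = F
c \oplus a = F \oplus T = T
e \to c = F \to F = T
(c \oplus a) \leftrightarrow (e \to c) = T \leftrightarrow T = T
\lnot ((c \oplus a) \leftrightarrow (e \to c)) = \lnot T = F
((d \to ((b \oplus e) \to a)) \oplus b) \land \lnot ((c \oplus a) \leftrightarrow (e \to c)) = F \land F = F
d \land f = F \land T = F
b \lor (d \land f) = T \lor F = T
c \to a = F \to T = T
(b \lor (d \land f)) \leftrightarrow (c \to a) = T \leftrightarrow T = T
\lnot ((b \lor (d \land f)) \leftrightarrow (c \to a)) = \lnot T = F
(((d \to ((b \oplus e) \to a)) \oplus b) \land \lnot ((c \oplus a) \leftrightarrow (e \to c))) \lor \lnot ((b \lor (d \land f)) \leftrightarrow (c \to a)) = F \lor F = F
((c \to b) \lor d) \oplus ((((d \to ((b \oplus e) \to a)) \oplus b) \land \lnot ((c \oplus a) \leftrightarrow (e \to c))) \lor \lnot ((b \lor (d \land f)) \leftrightarrow (c \to a))) = T \oplus F = T
\lnot (((c \to b) \lor d) \oplus ((((d \to ((b \oplus e) \to a)) \oplus b) \land \lnot ((c \oplus a) \leftrightarrow (e \to c))) \lor \lnot ((b \lor (d \land f)) \leftrightarrow (c \to a)))) = \lnot T = F
d \to \lnot (((c \to b) \lor d) \oplus ((((d \to ((b \oplus e) \to a)) \oplus b) \land \lnot ((c \oplus a) \leftrightarrow (e \to c))) \lor \lnot ((b \lor (d \land f)) \leftrightarrow (c \to a)))) = F \to F = T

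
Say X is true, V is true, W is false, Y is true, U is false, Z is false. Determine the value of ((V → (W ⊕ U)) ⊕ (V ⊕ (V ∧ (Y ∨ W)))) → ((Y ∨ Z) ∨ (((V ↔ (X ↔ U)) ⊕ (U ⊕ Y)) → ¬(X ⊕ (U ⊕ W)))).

Substituting X=True, V=True, W=False, Y=True, U=False, Z=False:
W ⊕ U = False ⊕ False = False
V → (W ⊕ U) = True → False = False
Y ∨ W = True ∨ False = True
V ∧ (Y ∨ W) = True ∧ True = True
V ⊕ (V ∧ (Y ∨ W)) = True ⊕ True = False
(V → (W ⊕ U)) ⊕ (V ⊕ (V ∧ (Y ∨ W))) = False ⊕ False = False
Y ∨ Z = True ∨ False = True
X ↔ U = True ↔ False = False
V ↔ (X ↔ U) = True ↔ False = False
U ⊕ Y = False ⊕ True = True
(V ↔ (X ↔ U)) ⊕ (U ⊕ Y) = False ⊕ True = True
U ⊕ W = False ⊕ False = False
X ⊕ (U ⊕ W) = True ⊕ False = True
¬(X ⊕ (U ⊕ W)) = ¬True = False
((V ↔ (X ↔ U)) ⊕ (U ⊕ Y)) → ¬(X ⊕ (U ⊕ W)) = True → False = False
(Y ∨ Z) ∨ (((V ↔ (X ↔ U)) ⊕ (U ⊕ Y)) → ¬(X ⊕ (U ⊕ W))) = True ∨ False = True
((V → (W ⊕ U)) ⊕ (V ⊕ (V ∧ (Y ∨ W)))) → ((Y ∨ Z) ∨ (((V ↔ (X ↔ U)) ⊕ (U ⊕ Y)) → ¬(X ⊕ (U ⊕ W)))) = False → True = True

True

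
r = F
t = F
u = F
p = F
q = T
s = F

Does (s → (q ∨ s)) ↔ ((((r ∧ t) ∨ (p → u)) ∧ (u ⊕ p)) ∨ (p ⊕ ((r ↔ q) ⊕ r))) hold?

q ∨ s = T ∨ F = T
s → (q ∨ s) = F → T = T
r ∧ t = F ∧ F = F
p → u = F → F = T
(r ∧ t) ∨ (p → u) = F ∨ T = T
u ⊕ p = F ⊕ F = F
((r ∧ t) ∨ (p → u)) ∧ (u ⊕ p) = T ∧ F = F
r ↔ q = F ↔ T = F
(r ↔ q) ⊕ r = F ⊕ F = F
p ⊕ ((r ↔ q) ⊕ r) = F ⊕ F = F
(((r ∧ t) ∨ (p → u)) ∧ (u ⊕ p)) ∨ (p ⊕ ((r ↔ q) ⊕ r)) = F ∨ F = F
(s → (q ∨ s)) ↔ ((((r ∧ t) ∨ (p → u)) ∧ (u ⊕ p)) ∨ (p ⊕ ((r ↔ q) ⊕ r))) = T ↔ F = F

F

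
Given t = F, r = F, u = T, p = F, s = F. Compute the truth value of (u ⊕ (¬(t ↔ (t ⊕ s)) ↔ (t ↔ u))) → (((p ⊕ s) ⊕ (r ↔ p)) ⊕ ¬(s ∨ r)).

t ⊕ s = F ⊕ F = F
t ↔ (t ⊕ s) = F ↔ F = T
¬(t ↔ (t ⊕ s)) = ¬T = F
t ↔ u = F ↔ T = F
¬(t ↔ (t ⊕ s)) ↔ (t ↔ u) = F ↔ F = T
u ⊕ (¬(t ↔ (t ⊕ s)) ↔ (t ↔ u)) = T ⊕ T = F
p ⊕ s = F ⊕ F = F
r ↔ p = F ↔ F = T
(p ⊕ s) ⊕ (r ↔ p) = F ⊕ T = T
s ∨ r = F ∨ F = F
¬(s ∨ r) = ¬F = T
((p ⊕ s) ⊕ (r ↔ p)) ⊕ ¬(s ∨ r) = T ⊕ T = F
(u ⊕ (¬(t ↔ (t ⊕ s)) ↔ (t ↔ u))) → (((p ⊕ s) ⊕ (r ↔ p)) ⊕ ¬(s ∨ r)) = F → F = T

T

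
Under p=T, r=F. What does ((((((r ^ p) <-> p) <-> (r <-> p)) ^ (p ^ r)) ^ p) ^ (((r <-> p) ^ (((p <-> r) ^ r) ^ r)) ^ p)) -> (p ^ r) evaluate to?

r ^ p = F ^ T = T
(r ^ p) <-> p = T <-> T = T
r <-> p = F <-> T = F
((r ^ p) <-> p) <-> (r <-> p) = T <-> F = F
p ^ r = T ^ F = T
(((r ^ p) <-> p) <-> (r <-> p)) ^ (p ^ r) = F ^ T = T
((((r ^ p) <-> p) <-> (r <-> p)) ^ (p ^ r)) ^ p = T ^ T = F
r <-> p = F <-> T = F
p <-> r = T <-> F = F
(p <-> r) ^ r = F ^ F = F
((p <-> r) ^ r) ^ r = F ^ F = F
(r <-> p) ^ (((p <-> r) ^ r) ^ r) = F ^ F = F
((r <-> p) ^ (((p <-> r) ^ r) ^ r)) ^ p = F ^ T = T
(((((r ^ p) <-> p) <-> (r <-> p)) ^ (p ^ r)) ^ p) ^ (((r <-> p) ^ (((p <-> r) ^ r) ^ r)) ^ p) = F ^ T = T
p ^ r = T ^ F = T
((((((r ^ p) <-> p) <-> (r <-> p)) ^ (p ^ r)) ^ p) ^ (((r <-> p) ^ (((p <-> r) ^ r) ^ r)) ^ p)) -> (p ^ r) = T -> T = T

T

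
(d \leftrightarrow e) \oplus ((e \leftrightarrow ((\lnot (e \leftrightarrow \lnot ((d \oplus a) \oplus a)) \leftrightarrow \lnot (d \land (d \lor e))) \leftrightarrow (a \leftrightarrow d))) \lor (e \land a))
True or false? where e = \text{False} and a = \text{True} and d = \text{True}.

\text{False}

d \leftrightarrow e = \text{True} \leftrightarrow \text{False} = \text{False}
d \oplus a = \text{True} \oplus \text{True} = \text{False}
(d \oplus a) \oplus a = \text{False} \oplus \text{True} = \text{True}
\lnot ((d \oplus a) \oplus a) = \lnot \text{True} = \text{False}
e \leftrightarrow \lnot ((d \oplus a) \oplus a) = \text{False} \leftrightarrow \text{False} = \text{True}
\lnot (e \leftrightarrow \lnot ((d \oplus a) \oplus a)) = \lnot \text{True} = \text{False}
d \lor e = \text{True} \lor \text{False} = \text{True}
d \land (d \lor e) = \text{True} \land \text{True} = \text{True}
\lnot (d \land (d \lor e)) = \lnot \text{True} = \text{False}
\lnot (e \leftrightarrow \lnot ((d \oplus a) \oplus a)) \leftrightarrow \lnot (d \land (d \lor e)) = \text{False} \leftrightarrow \text{False} = \text{True}
a \leftrightarrow d = \text{True} \leftrightarrow \text{True} = \text{True}
(\lnot (e \leftrightarrow \lnot ((d \oplus a) \oplus a)) \leftrightarrow \lnot (d \land (d \lor e))) \leftrightarrow (a \leftrightarrow d) = \text{True} \leftrightarrow \text{True} = \text{True}
e \leftrightarrow ((\lnot (e \leftrightarrow \lnot ((d \oplus a) \oplus a)) \leftrightarrow \lnot (d \land (d \lor e))) \leftrightarrow (a \leftrightarrow d)) = \text{False} \leftrightarrow \text{True} = \text{False}
e \land a = \text{False} \land \text{True} = \text{False}
(e \leftrightarrow ((\lnot (e \leftrightarrow \lnot ((d \oplus a) \oplus a)) \leftrightarrow \lnot (d \land (d \lor e))) \leftrightarrow (a \leftrightarrow d))) \lor (e \land a) = \text{False} \lor \text{False} = \text{False}
(d \leftrightarrow e) \oplus ((e \leftrightarrow ((\lnot (e \leftrightarrow \lnot ((d \oplus a) \oplus a)) \leftrightarrow \lnot (d \land (d \lor e))) \leftrightarrow (a \leftrightarrow d))) \lor (e \land a)) = \text{False} \oplus \text{False} = \text{False}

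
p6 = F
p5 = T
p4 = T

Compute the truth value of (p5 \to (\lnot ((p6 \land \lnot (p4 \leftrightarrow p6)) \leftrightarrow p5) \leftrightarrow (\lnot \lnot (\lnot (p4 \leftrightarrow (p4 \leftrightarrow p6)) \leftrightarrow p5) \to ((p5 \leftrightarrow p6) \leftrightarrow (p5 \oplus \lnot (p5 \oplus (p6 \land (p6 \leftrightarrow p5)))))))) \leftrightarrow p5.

p4 \leftrightarrow p6 = T \leftrightarrow F = F
\lnot (p4 \leftrightarrow p6) = \lnot F = T
p6 \land \lnot (p4 \leftrightarrow p6) = F \land T = F
(p6 \land \lnot (p4 \leftrightarrow p6)) \leftrightarrow p5 = F \leftrightarrow T = F
\lnot ((p6 \land \lnot (p4 \leftrightarrow p6)) \leftrightarrow p5) = \lnot F = T
p4 \leftrightarrow p6 = T \leftrightarrow F = F
p4 \leftrightarrow (p4 \leftrightarrow p6) = T \leftrightarrow F = F
\lnot (p4 \leftrightarrow (p4 \leftrightarrow p6)) = \lnot F = T
\lnot (p4 \leftrightarrow (p4 \leftrightarrow p6)) \leftrightarrow p5 = T \leftrightarrow T = T
\lnot (\lnot (p4 \leftrightarrow (p4 \leftrightarrow p6)) \leftrightarrow p5) = \lnot T = F
\lnot \lnot (\lnot (p4 \leftrightarrow (p4 \leftrightarrow p6)) \leftrightarrow p5) = \lnot F = T
p5 \leftrightarrow p6 = T \leftrightarrow F = F
p6 \leftrightarrow p5 = F \leftrightarrow T = F
p6 \land (p6 \leftrightarrow p5) = F \land F = F
p5 \oplus (p6 \land (p6 \leftrightarrow p5)) = T \oplus F = T
\lnot (p5 \oplus (p6 \land (p6 \leftrightarrow p5))) = \lnot T = F
p5 \oplus \lnot (p5 \oplus (p6 \land (p6 \leftrightarrow p5))) = T \oplus F = T
(p5 \leftrightarrow p6) \leftrightarrow (p5 \oplus \lnot (p5 \oplus (p6 \land (p6 \leftrightarrow p5)))) = F \leftrightarrow T = F
\lnot \lnot (\lnot (p4 \leftrightarrow (p4 \leftrightarrow p6)) \leftrightarrow p5) \to ((p5 \leftrightarrow p6) \leftrightarrow (p5 \oplus \lnot (p5 \oplus (p6 \land (p6 \leftrightarrow p5))))) = T \to F = F
\lnot ((p6 \land \lnot (p4 \leftrightarrow p6)) \leftrightarrow p5) \leftrightarrow (\lnot \lnot (\lnot (p4 \leftrightarrow (p4 \leftrightarrow p6)) \leftrightarrow p5) \to ((p5 \leftrightarrow p6) \leftrightarrow (p5 \oplus \lnot (p5 \oplus (p6 \land (p6 \leftrightarrow p5)))))) = T \leftrightarrow F = F
p5 \to (\lnot ((p6 \land \lnot (p4 \leftrightarrow p6)) \leftrightarrow p5) \leftrightarrow (\lnot \lnot (\lnot (p4 \leftrightarrow (p4 \leftrightarrow p6)) \leftrightarrow p5) \to ((p5 \leftrightarrow p6) \leftrightarrow (p5 \oplus \lnot (p5 \oplus (p6 \land (p6 \leftrightarrow p5))))))) = T \to F = F
(p5 \to (\lnot ((p6 \land \lnot (p4 \leftrightarrow p6)) \leftrightarrow p5) \leftrightarrow (\lnot \lnot (\lnot (p4 \leftrightarrow (p4 \leftrightarrow p6)) \leftrightarrow p5) \to ((p5 \leftrightarrow p6) \leftrightarrow (p5 \oplus \lnot (p5 \oplus (p6 \land (p6 \leftrightarrow p5)))))))) \leftrightarrow p5 = F \leftrightarrow T = F

F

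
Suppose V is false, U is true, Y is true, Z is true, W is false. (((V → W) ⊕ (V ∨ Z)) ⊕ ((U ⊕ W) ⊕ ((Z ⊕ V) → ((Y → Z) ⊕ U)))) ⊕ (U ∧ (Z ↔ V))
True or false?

True

V → W = False → False = True
V ∨ Z = False ∨ True = True
(V → W) ⊕ (V ∨ Z) = True ⊕ True = False
U ⊕ W = True ⊕ False = True
Z ⊕ V = True ⊕ False = True
Y → Z = True → True = True
(Y → Z) ⊕ U = True ⊕ True = False
(Z ⊕ V) → ((Y → Z) ⊕ U) = True → False = False
(U ⊕ W) ⊕ ((Z ⊕ V) → ((Y → Z) ⊕ U)) = True ⊕ False = True
((V → W) ⊕ (V ∨ Z)) ⊕ ((U ⊕ W) ⊕ ((Z ⊕ V) → ((Y → Z) ⊕ U))) = False ⊕ True = True
Z ↔ V = True ↔ False = False
U ∧ (Z ↔ V) = True ∧ False = False
(((V → W) ⊕ (V ∨ Z)) ⊕ ((U ⊕ W) ⊕ ((Z ⊕ V) → ((Y → Z) ⊕ U)))) ⊕ (U ∧ (Z ↔ V)) = True ⊕ False = True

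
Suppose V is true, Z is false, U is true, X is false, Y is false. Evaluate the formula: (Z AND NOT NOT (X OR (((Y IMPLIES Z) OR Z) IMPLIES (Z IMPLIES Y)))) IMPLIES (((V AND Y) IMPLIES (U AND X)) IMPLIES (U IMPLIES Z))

T

Y IMPLIES Z = F IMPLIES F = T
(Y IMPLIES Z) OR Z = T OR F = T
Z IMPLIES Y = F IMPLIES F = T
((Y IMPLIES Z) OR Z) IMPLIES (Z IMPLIES Y) = T IMPLIES T = T
X OR (((Y IMPLIES Z) OR Z) IMPLIES (Z IMPLIES Y)) = F OR T = T
NOT (X OR (((Y IMPLIES Z) OR Z) IMPLIES (Z IMPLIES Y))) = NOT T = F
NOT NOT (X OR (((Y IMPLIES Z) OR Z) IMPLIES (Z IMPLIES Y))) = NOT F = T
Z AND NOT NOT (X OR (((Y IMPLIES Z) OR Z) IMPLIES (Z IMPLIES Y))) = F AND T = F
V AND Y = T AND F = F
U AND X = T AND F = F
(V AND Y) IMPLIES (U AND X) = F IMPLIES F = T
U IMPLIES Z = T IMPLIES F = F
((V AND Y) IMPLIES (U AND X)) IMPLIES (U IMPLIES Z) = T IMPLIES F = F
(Z AND NOT NOT (X OR (((Y IMPLIES Z) OR Z) IMPLIES (Z IMPLIES Y)))) IMPLIES (((V AND Y) IMPLIES (U AND X)) IMPLIES (U IMPLIES Z)) = F IMPLIES F = T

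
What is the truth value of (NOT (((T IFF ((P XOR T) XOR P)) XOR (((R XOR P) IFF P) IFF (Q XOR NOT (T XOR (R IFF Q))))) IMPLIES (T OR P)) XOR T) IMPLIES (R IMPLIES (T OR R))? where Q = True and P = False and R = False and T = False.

P XOR T = False XOR False = False
(P XOR T) XOR P = False XOR False = False
T IFF ((P XOR T) XOR P) = False IFF False = True
R XOR P = False XOR False = False
(R XOR P) IFF P = False IFF False = True
R IFF Q = False IFF True = False
T XOR (R IFF Q) = False XOR False = False
NOT (T XOR (R IFF Q)) = NOT False = True
Q XOR NOT (T XOR (R IFF Q)) = True XOR True = False
((R XOR P) IFF P) IFF (Q XOR NOT (T XOR (R IFF Q))) = True IFF False = False
(T IFF ((P XOR T) XOR P)) XOR (((R XOR P) IFF P) IFF (Q XOR NOT (T XOR (R IFF Q)))) = True XOR False = True
T OR P = False OR False = False
((T IFF ((P XOR T) XOR P)) XOR (((R XOR P) IFF P) IFF (Q XOR NOT (T XOR (R IFF Q))))) IMPLIES (T OR P) = True IMPLIES False = False
NOT (((T IFF ((P XOR T) XOR P)) XOR (((R XOR P) IFF P) IFF (Q XOR NOT (T XOR (R IFF Q))))) IMPLIES (T OR P)) = NOT False = True
NOT (((T IFF ((P XOR T) XOR P)) XOR (((R XOR P) IFF P) IFF (Q XOR NOT (T XOR (R IFF Q))))) IMPLIES (T OR P)) XOR T = True XOR False = True
T OR R = False OR False = False
R IMPLIES (T OR R) = False IMPLIES False = True
(NOT (((T IFF ((P XOR T) XOR P)) XOR (((R XOR P) IFF P) IFF (Q XOR NOT (T XOR (R IFF Q))))) IMPLIES (T OR P)) XOR T) IMPLIES (R IMPLIES (T OR R)) = True IMPLIES True = True

True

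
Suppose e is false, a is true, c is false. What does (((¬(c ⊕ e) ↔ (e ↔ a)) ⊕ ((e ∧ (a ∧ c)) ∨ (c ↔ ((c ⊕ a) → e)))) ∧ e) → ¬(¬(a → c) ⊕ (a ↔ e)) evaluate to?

T

c ⊕ e = F ⊕ F = F
¬(c ⊕ e) = ¬F = T
e ↔ a = F ↔ T = F
¬(c ⊕ e) ↔ (e ↔ a) = T ↔ F = F
a ∧ c = T ∧ F = F
e ∧ (a ∧ c) = F ∧ F = F
c ⊕ a = F ⊕ T = T
(c ⊕ a) → e = T → F = F
c ↔ ((c ⊕ a) → e) = F ↔ F = T
(e ∧ (a ∧ c)) ∨ (c ↔ ((c ⊕ a) → e)) = F ∨ T = T
(¬(c ⊕ e) ↔ (e ↔ a)) ⊕ ((e ∧ (a ∧ c)) ∨ (c ↔ ((c ⊕ a) → e))) = F ⊕ T = T
((¬(c ⊕ e) ↔ (e ↔ a)) ⊕ ((e ∧ (a ∧ c)) ∨ (c ↔ ((c ⊕ a) → e)))) ∧ e = T ∧ F = F
a → c = T → F = F
¬(a → c) = ¬F = T
a ↔ e = T ↔ F = F
¬(a → c) ⊕ (a ↔ e) = T ⊕ F = T
¬(¬(a → c) ⊕ (a ↔ e)) = ¬T = F
(((¬(c ⊕ e) ↔ (e ↔ a)) ⊕ ((e ∧ (a ∧ c)) ∨ (c ↔ ((c ⊕ a) → e)))) ∧ e) → ¬(¬(a → c) ⊕ (a ↔ e)) = F → F = T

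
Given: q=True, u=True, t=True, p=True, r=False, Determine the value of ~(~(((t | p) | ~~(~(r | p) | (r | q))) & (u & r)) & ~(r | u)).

t | p = True | True = True
r | p = False | True = True
~(r | p) = ~True = False
r | q = False | True = True
~(r | p) | (r | q) = False | True = True
~(~(r | p) | (r | q)) = ~True = False
~~(~(r | p) | (r | q)) = ~False = True
(t | p) | ~~(~(r | p) | (r | q)) = True | True = True
u & r = True & False = False
((t | p) | ~~(~(r | p) | (r | q))) & (u & r) = True & False = False
~(((t | p) | ~~(~(r | p) | (r | q))) & (u & r)) = ~False = True
r | u = False | True = True
~(r | u) = ~True = False
~(((t | p) | ~~(~(r | p) | (r | q))) & (u & r)) & ~(r | u) = True & False = False
~(~(((t | p) | ~~(~(r | p) | (r | q))) & (u & r)) & ~(r | u)) = ~False = True

True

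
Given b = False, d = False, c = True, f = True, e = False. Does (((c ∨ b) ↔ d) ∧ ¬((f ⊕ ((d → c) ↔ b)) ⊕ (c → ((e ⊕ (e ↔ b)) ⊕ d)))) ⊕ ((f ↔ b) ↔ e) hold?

c ∨ b = True ∨ False = True
(c ∨ b) ↔ d = True ↔ False = False
d → c = False → True = True
(d → c) ↔ b = True ↔ False = False
f ⊕ ((d → c) ↔ b) = True ⊕ False = True
e ↔ b = False ↔ False = True
e ⊕ (e ↔ b) = False ⊕ True = True
(e ⊕ (e ↔ b)) ⊕ d = True ⊕ False = True
c → ((e ⊕ (e ↔ b)) ⊕ d) = True → True = True
(f ⊕ ((d → c) ↔ b)) ⊕ (c → ((e ⊕ (e ↔ b)) ⊕ d)) = True ⊕ True = False
¬((f ⊕ ((d → c) ↔ b)) ⊕ (c → ((e ⊕ (e ↔ b)) ⊕ d))) = ¬False = True
((c ∨ b) ↔ d) ∧ ¬((f ⊕ ((d → c) ↔ b)) ⊕ (c → ((e ⊕ (e ↔ b)) ⊕ d))) = False ∧ True = False
f ↔ b = True ↔ False = False
(f ↔ b) ↔ e = False ↔ False = True
(((c ∨ b) ↔ d) ∧ ¬((f ⊕ ((d → c) ↔ b)) ⊕ (c → ((e ⊕ (e ↔ b)) ⊕ d)))) ⊕ ((f ↔ b) ↔ e) = False ⊕ True = True

True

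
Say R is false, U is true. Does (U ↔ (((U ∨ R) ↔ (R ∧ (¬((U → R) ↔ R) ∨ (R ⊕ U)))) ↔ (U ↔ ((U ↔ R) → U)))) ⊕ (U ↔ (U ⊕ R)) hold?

T

U ∨ R = T ∨ F = T
U → R = T → F = F
(U → R) ↔ R = F ↔ F = T
¬((U → R) ↔ R) = ¬T = F
R ⊕ U = F ⊕ T = T
¬((U → R) ↔ R) ∨ (R ⊕ U) = F ∨ T = T
R ∧ (¬((U → R) ↔ R) ∨ (R ⊕ U)) = F ∧ T = F
(U ∨ R) ↔ (R ∧ (¬((U → R) ↔ R) ∨ (R ⊕ U))) = T ↔ F = F
U ↔ R = T ↔ F = F
(U ↔ R) → U = F → T = T
U ↔ ((U ↔ R) → U) = T ↔ T = T
((U ∨ R) ↔ (R ∧ (¬((U → R) ↔ R) ∨ (R ⊕ U)))) ↔ (U ↔ ((U ↔ R) → U)) = F ↔ T = F
U ↔ (((U ∨ R) ↔ (R ∧ (¬((U → R) ↔ R) ∨ (R ⊕ U)))) ↔ (U ↔ ((U ↔ R) → U))) = T ↔ F = F
U ⊕ R = T ⊕ F = T
U ↔ (U ⊕ R) = T ↔ T = T
(U ↔ (((U ∨ R) ↔ (R ∧ (¬((U → R) ↔ R) ∨ (R ⊕ U)))) ↔ (U ↔ ((U ↔ R) → U)))) ⊕ (U ↔ (U ⊕ R)) = F ⊕ T = T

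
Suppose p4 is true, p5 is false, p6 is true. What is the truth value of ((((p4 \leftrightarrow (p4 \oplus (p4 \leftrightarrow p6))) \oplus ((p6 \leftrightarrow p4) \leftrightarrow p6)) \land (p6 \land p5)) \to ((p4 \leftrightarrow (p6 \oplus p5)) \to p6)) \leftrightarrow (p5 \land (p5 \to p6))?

F

p4 \leftrightarrow p6 = T \leftrightarrow T = T
p4 \oplus (p4 \leftrightarrow p6) = T \oplus T = F
p4 \leftrightarrow (p4 \oplus (p4 \leftrightarrow p6)) = T \leftrightarrow F = F
p6 \leftrightarrow p4 = T \leftrightarrow T = T
(p6 \leftrightarrow p4) \leftrightarrow p6 = T \leftrightarrow T = T
(p4 \leftrightarrow (p4 \oplus (p4 \leftrightarrow p6))) \oplus ((p6 \leftrightarrow p4) \leftrightarrow p6) = F \oplus T = T
p6 \land p5 = T \land F = F
((p4 \leftrightarrow (p4 \oplus (p4 \leftrightarrow p6))) \oplus ((p6 \leftrightarrow p4) \leftrightarrow p6)) \land (p6 \land p5) = T \land F = F
p6 \oplus p5 = T \oplus F = T
p4 \leftrightarrow (p6 \oplus p5) = T \leftrightarrow T = T
(p4 \leftrightarrow (p6 \oplus p5)) \to p6 = T \to T = T
(((p4 \leftrightarrow (p4 \oplus (p4 \leftrightarrow p6))) \oplus ((p6 \leftrightarrow p4) \leftrightarrow p6)) \land (p6 \land p5)) \to ((p4 \leftrightarrow (p6 \oplus p5)) \to p6) = F \to T = T
p5 \to p6 = F \to T = T
p5 \land (p5 \to p6) = F \land T = F
((((p4 \leftrightarrow (p4 \oplus (p4 \leftrightarrow p6))) \oplus ((p6 \leftrightarrow p4) \leftrightarrow p6)) \land (p6 \land p5)) \to ((p4 \leftrightarrow (p6 \oplus p5)) \to p6)) \leftrightarrow (p5 \land (p5 \to p6)) = T \leftrightarrow F = F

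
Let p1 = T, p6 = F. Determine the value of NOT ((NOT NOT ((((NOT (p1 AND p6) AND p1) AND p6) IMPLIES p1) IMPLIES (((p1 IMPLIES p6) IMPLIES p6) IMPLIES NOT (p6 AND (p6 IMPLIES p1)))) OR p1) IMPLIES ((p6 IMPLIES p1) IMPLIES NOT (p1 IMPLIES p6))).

F

p1 AND p6 = T AND F = F
NOT (p1 AND p6) = NOT F = T
NOT (p1 AND p6) AND p1 = T AND T = T
(NOT (p1 AND p6) AND p1) AND p6 = T AND F = F
((NOT (p1 AND p6) AND p1) AND p6) IMPLIES p1 = F IMPLIES T = T
p1 IMPLIES p6 = T IMPLIES F = F
(p1 IMPLIES p6) IMPLIES p6 = F IMPLIES F = T
p6 IMPLIES p1 = F IMPLIES T = T
p6 AND (p6 IMPLIES p1) = F AND T = F
NOT (p6 AND (p6 IMPLIES p1)) = NOT F = T
((p1 IMPLIES p6) IMPLIES p6) IMPLIES NOT (p6 AND (p6 IMPLIES p1)) = T IMPLIES T = T
(((NOT (p1 AND p6) AND p1) AND p6) IMPLIES p1) IMPLIES (((p1 IMPLIES p6) IMPLIES p6) IMPLIES NOT (p6 AND (p6 IMPLIES p1))) = T IMPLIES T = T
NOT ((((NOT (p1 AND p6) AND p1) AND p6) IMPLIES p1) IMPLIES (((p1 IMPLIES p6) IMPLIES p6) IMPLIES NOT (p6 AND (p6 IMPLIES p1)))) = NOT T = F
NOT NOT ((((NOT (p1 AND p6) AND p1) AND p6) IMPLIES p1) IMPLIES (((p1 IMPLIES p6) IMPLIES p6) IMPLIES NOT (p6 AND (p6 IMPLIES p1)))) = NOT F = T
NOT NOT ((((NOT (p1 AND p6) AND p1) AND p6) IMPLIES p1) IMPLIES (((p1 IMPLIES p6) IMPLIES p6) IMPLIES NOT (p6 AND (p6 IMPLIES p1)))) OR p1 = T OR T = T
p6 IMPLIES p1 = F IMPLIES T = T
p1 IMPLIES p6 = T IMPLIES F = F
NOT (p1 IMPLIES p6) = NOT F = T
(p6 IMPLIES p1) IMPLIES NOT (p1 IMPLIES p6) = T IMPLIES T = T
(NOT NOT ((((NOT (p1 AND p6) AND p1) AND p6) IMPLIES p1) IMPLIES (((p1 IMPLIES p6) IMPLIES p6) IMPLIES NOT (p6 AND (p6 IMPLIES p1)))) OR p1) IMPLIES ((p6 IMPLIES p1) IMPLIES NOT (p1 IMPLIES p6)) = T IMPLIES T = T
NOT ((NOT NOT ((((NOT (p1 AND p6) AND p1) AND p6) IMPLIES p1) IMPLIES (((p1 IMPLIES p6) IMPLIES p6) IMPLIES NOT (p6 AND (p6 IMPLIES p1)))) OR p1) IMPLIES ((p6 IMPLIES p1) IMPLIES NOT (p1 IMPLIES p6))) = NOT T = F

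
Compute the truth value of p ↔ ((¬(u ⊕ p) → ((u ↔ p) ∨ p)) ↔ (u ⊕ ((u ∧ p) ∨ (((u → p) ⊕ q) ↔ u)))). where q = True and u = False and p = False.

False

u ⊕ p = False ⊕ False = False
¬(u ⊕ p) = ¬False = True
u ↔ p = False ↔ False = True
(u ↔ p) ∨ p = True ∨ False = True
¬(u ⊕ p) → ((u ↔ p) ∨ p) = True → True = True
u ∧ p = False ∧ False = False
u → p = False → False = True
(u → p) ⊕ q = True ⊕ True = False
((u → p) ⊕ q) ↔ u = False ↔ False = True
(u ∧ p) ∨ (((u → p) ⊕ q) ↔ u) = False ∨ True = True
u ⊕ ((u ∧ p) ∨ (((u → p) ⊕ q) ↔ u)) = False ⊕ True = True
(¬(u ⊕ p) → ((u ↔ p) ∨ p)) ↔ (u ⊕ ((u ∧ p) ∨ (((u → p) ⊕ q) ↔ u))) = True ↔ True = True
p ↔ ((¬(u ⊕ p) → ((u ↔ p) ∨ p)) ↔ (u ⊕ ((u ∧ p) ∨ (((u → p) ⊕ q) ↔ u)))) = False ↔ True = False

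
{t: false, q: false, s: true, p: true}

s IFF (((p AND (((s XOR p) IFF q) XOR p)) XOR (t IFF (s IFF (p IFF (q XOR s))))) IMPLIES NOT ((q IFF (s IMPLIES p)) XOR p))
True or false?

true

s XOR p = true XOR true = false
(s XOR p) IFF q = false IFF false = true
((s XOR p) IFF q) XOR p = true XOR true = false
p AND (((s XOR p) IFF q) XOR p) = true AND false = false
q XOR s = false XOR true = true
p IFF (q XOR s) = true IFF true = true
s IFF (p IFF (q XOR s)) = true IFF true = true
t IFF (s IFF (p IFF (q XOR s))) = false IFF true = false
(p AND (((s XOR p) IFF q) XOR p)) XOR (t IFF (s IFF (p IFF (q XOR s)))) = false XOR false = false
s IMPLIES p = true IMPLIES true = true
q IFF (s IMPLIES p) = false IFF true = false
(q IFF (s IMPLIES p)) XOR p = false XOR true = true
NOT ((q IFF (s IMPLIES p)) XOR p) = NOT true = false
((p AND (((s XOR p) IFF q) XOR p)) XOR (t IFF (s IFF (p IFF (q XOR s))))) IMPLIES NOT ((q IFF (s IMPLIES p)) XOR p) = false IMPLIES false = true
s IFF (((p AND (((s XOR p) IFF q) XOR p)) XOR (t IFF (s IFF (p IFF (q XOR s))))) IMPLIES NOT ((q IFF (s IMPLIES p)) XOR p)) = true IFF true = true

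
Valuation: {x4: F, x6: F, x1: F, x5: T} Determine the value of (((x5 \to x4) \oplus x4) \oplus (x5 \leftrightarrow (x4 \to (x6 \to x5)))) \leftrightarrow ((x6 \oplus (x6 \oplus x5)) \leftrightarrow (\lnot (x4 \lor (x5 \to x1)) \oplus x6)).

T

x5 \to x4 = T \to F = F
(x5 \to x4) \oplus x4 = F \oplus F = F
x6 \to x5 = F \to T = T
x4 \to (x6 \to x5) = F \to T = T
x5 \leftrightarrow (x4 \to (x6 \to x5)) = T \leftrightarrow T = T
((x5 \to x4) \oplus x4) \oplus (x5 \leftrightarrow (x4 \to (x6 \to x5))) = F \oplus T = T
x6 \oplus x5 = F \oplus T = T
x6 \oplus (x6 \oplus x5) = F \oplus T = T
x5 \to x1 = T \to F = F
x4 \lor (x5 \to x1) = F \lor F = F
\lnot (x4 \lor (x5 \to x1)) = \lnot F = T
\lnot (x4 \lor (x5 \to x1)) \oplus x6 = T \oplus F = T
(x6 \oplus (x6 \oplus x5)) \leftrightarrow (\lnot (x4 \lor (x5 \to x1)) \oplus x6) = T \leftrightarrow T = T
(((x5 \to x4) \oplus x4) \oplus (x5 \leftrightarrow (x4 \to (x6 \to x5)))) \leftrightarrow ((x6 \oplus (x6 \oplus x5)) \leftrightarrow (\lnot (x4 \lor (x5 \to x1)) \oplus x6)) = T \leftrightarrow T = T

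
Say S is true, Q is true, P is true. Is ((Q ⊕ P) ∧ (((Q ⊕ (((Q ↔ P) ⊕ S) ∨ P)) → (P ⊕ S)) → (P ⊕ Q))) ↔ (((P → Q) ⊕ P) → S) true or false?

Q ⊕ P = T ⊕ T = F
Q ↔ P = T ↔ T = T
(Q ↔ P) ⊕ S = T ⊕ T = F
((Q ↔ P) ⊕ S) ∨ P = F ∨ T = T
Q ⊕ (((Q ↔ P) ⊕ S) ∨ P) = T ⊕ T = F
P ⊕ S = T ⊕ T = F
(Q ⊕ (((Q ↔ P) ⊕ S) ∨ P)) → (P ⊕ S) = F → F = T
P ⊕ Q = T ⊕ T = F
((Q ⊕ (((Q ↔ P) ⊕ S) ∨ P)) → (P ⊕ S)) → (P ⊕ Q) = T → F = F
(Q ⊕ P) ∧ (((Q ⊕ (((Q ↔ P) ⊕ S) ∨ P)) → (P ⊕ S)) → (P ⊕ Q)) = F ∧ F = F
P → Q = T → T = T
(P → Q) ⊕ P = T ⊕ T = F
((P → Q) ⊕ P) → S = F → T = T
((Q ⊕ P) ∧ (((Q ⊕ (((Q ↔ P) ⊕ S) ∨ P)) → (P ⊕ S)) → (P ⊕ Q))) ↔ (((P → Q) ⊕ P) → S) = F ↔ T = F

F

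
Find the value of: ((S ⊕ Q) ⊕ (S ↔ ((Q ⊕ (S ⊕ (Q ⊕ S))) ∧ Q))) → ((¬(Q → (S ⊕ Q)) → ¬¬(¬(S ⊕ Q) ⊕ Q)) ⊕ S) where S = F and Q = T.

T

S ⊕ Q = F ⊕ T = T
Q ⊕ S = T ⊕ F = T
S ⊕ (Q ⊕ S) = F ⊕ T = T
Q ⊕ (S ⊕ (Q ⊕ S)) = T ⊕ T = F
(Q ⊕ (S ⊕ (Q ⊕ S))) ∧ Q = F ∧ T = F
S ↔ ((Q ⊕ (S ⊕ (Q ⊕ S))) ∧ Q) = F ↔ F = T
(S ⊕ Q) ⊕ (S ↔ ((Q ⊕ (S ⊕ (Q ⊕ S))) ∧ Q)) = T ⊕ T = F
S ⊕ Q = F ⊕ T = T
Q → (S ⊕ Q) = T → T = T
¬(Q → (S ⊕ Q)) = ¬T = F
S ⊕ Q = F ⊕ T = T
¬(S ⊕ Q) = ¬T = F
¬(S ⊕ Q) ⊕ Q = F ⊕ T = T
¬(¬(S ⊕ Q) ⊕ Q) = ¬T = F
¬¬(¬(S ⊕ Q) ⊕ Q) = ¬F = T
¬(Q → (S ⊕ Q)) → ¬¬(¬(S ⊕ Q) ⊕ Q) = F → T = T
(¬(Q → (S ⊕ Q)) → ¬¬(¬(S ⊕ Q) ⊕ Q)) ⊕ S = T ⊕ F = T
((S ⊕ Q) ⊕ (S ↔ ((Q ⊕ (S ⊕ (Q ⊕ S))) ∧ Q))) → ((¬(Q → (S ⊕ Q)) → ¬¬(¬(S ⊕ Q) ⊕ Q)) ⊕ S) = F → T = T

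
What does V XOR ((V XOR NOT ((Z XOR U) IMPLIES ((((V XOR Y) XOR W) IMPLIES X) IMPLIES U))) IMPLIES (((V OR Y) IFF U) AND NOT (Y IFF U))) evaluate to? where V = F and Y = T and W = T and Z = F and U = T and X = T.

T

Z XOR U = F XOR T = T
V XOR Y = F XOR T = T
(V XOR Y) XOR W = T XOR T = F
((V XOR Y) XOR W) IMPLIES X = F IMPLIES T = T
(((V XOR Y) XOR W) IMPLIES X) IMPLIES U = T IMPLIES T = T
(Z XOR U) IMPLIES ((((V XOR Y) XOR W) IMPLIES X) IMPLIES U) = T IMPLIES T = T
NOT ((Z XOR U) IMPLIES ((((V XOR Y) XOR W) IMPLIES X) IMPLIES U)) = NOT T = F
V XOR NOT ((Z XOR U) IMPLIES ((((V XOR Y) XOR W) IMPLIES X) IMPLIES U)) = F XOR F = F
V OR Y = F OR T = T
(V OR Y) IFF U = T IFF T = T
Y IFF U = T IFF T = T
NOT (Y IFF U) = NOT T = F
((V OR Y) IFF U) AND NOT (Y IFF U) = T AND F = F
(V XOR NOT ((Z XOR U) IMPLIES ((((V XOR Y) XOR W) IMPLIES X) IMPLIES U))) IMPLIES (((V OR Y) IFF U) AND NOT (Y IFF U)) = F IMPLIES F = T
V XOR ((V XOR NOT ((Z XOR U) IMPLIES ((((V XOR Y) XOR W) IMPLIES X) IMPLIES U))) IMPLIES (((V OR Y) IFF U) AND NOT (Y IFF U))) = F XOR T = T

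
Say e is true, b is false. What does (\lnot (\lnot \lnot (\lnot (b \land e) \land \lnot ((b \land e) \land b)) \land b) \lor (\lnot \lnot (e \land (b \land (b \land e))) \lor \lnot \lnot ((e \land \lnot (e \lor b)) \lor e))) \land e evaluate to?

b \land e = \text{False} \land \text{True} = \text{False}
\lnot (b \land e) = \lnot \text{False} = \text{True}
b \land e = \text{False} \land \text{True} = \text{False}
(b \land e) \land b = \text{False} \land \text{False} = \text{False}
\lnot ((b \land e) \land b) = \lnot \text{False} = \text{True}
\lnot (b \land e) \land \lnot ((b \land e) \land b) = \text{True} \land \text{True} = \text{True}
\lnot (\lnot (b \land e) \land \lnot ((b \land e) \land b)) = \lnot \text{True} = \text{False}
\lnot \lnot (\lnot (b \land e) \land \lnot ((b \land e) \land b)) = \lnot \text{False} = \text{True}
\lnot \lnot (\lnot (b \land e) \land \lnot ((b \land e) \land b)) \land b = \text{True} \land \text{False} = \text{False}
\lnot (\lnot \lnot (\lnot (b \land e) \land \lnot ((b \land e) \land b)) \land b) = \lnot \text{False} = \text{True}
b \land e = \text{False} \land \text{True} = \text{False}
b \land (b \land e) = \text{False} \land \text{False} = \text{False}
e \land (b \land (b \land e)) = \text{True} \land \text{False} = \text{False}
\lnot (e \land (b \land (b \land e))) = \lnot \text{False} = \text{True}
\lnot \lnot (e \land (b \land (b \land e))) = \lnot \text{True} = \text{False}
e \lor b = \text{True} \lor \text{False} = \text{True}
\lnot (e \lor b) = \lnot \text{True} = \text{False}
e \land \lnot (e \lor b) = \text{True} \land \text{False} = \text{False}
(e \land \lnot (e \lor b)) \lor e = \text{False} \lor \text{True} = \text{True}
\lnot ((e \land \lnot (e \lor b)) \lor e) = \lnot \text{True} = \text{False}
\lnot \lnot ((e \land \lnot (e \lor b)) \lor e) = \lnot \text{False} = \text{True}
\lnot \lnot (e \land (b \land (b \land e))) \lor \lnot \lnot ((e \land \lnot (e \lor b)) \lor e) = \text{False} \lor \text{True} = \text{True}
\lnot (\lnot \lnot (\lnot (b \land e) \land \lnot ((b \land e) \land b)) \land b) \lor (\lnot \lnot (e \land (b \land (b \land e))) \lor \lnot \lnot ((e \land \lnot (e \lor b)) \lor e)) = \text{True} \lor \text{True} = \text{True}
(\lnot (\lnot \lnot (\lnot (b \land e) \land \lnot ((b \land e) \land b)) \land b) \lor (\lnot \lnot (e \land (b \land (b \land e))) \lor \lnot \lnot ((e \land \lnot (e \lor b)) \lor e))) \land e = \text{True} \land \text{True} = \text{True}

\text{True}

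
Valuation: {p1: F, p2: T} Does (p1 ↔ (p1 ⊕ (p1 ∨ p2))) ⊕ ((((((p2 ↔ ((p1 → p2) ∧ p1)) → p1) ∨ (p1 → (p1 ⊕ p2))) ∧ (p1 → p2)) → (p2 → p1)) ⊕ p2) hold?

T

p1 ∨ p2 = F ∨ T = T
p1 ⊕ (p1 ∨ p2) = F ⊕ T = T
p1 ↔ (p1 ⊕ (p1 ∨ p2)) = F ↔ T = F
p1 → p2 = F → T = T
(p1 → p2) ∧ p1 = T ∧ F = F
p2 ↔ ((p1 → p2) ∧ p1) = T ↔ F = F
(p2 ↔ ((p1 → p2) ∧ p1)) → p1 = F → F = T
p1 ⊕ p2 = F ⊕ T = T
p1 → (p1 ⊕ p2) = F → T = T
((p2 ↔ ((p1 → p2) ∧ p1)) → p1) ∨ (p1 → (p1 ⊕ p2)) = T ∨ T = T
p1 → p2 = F → T = T
(((p2 ↔ ((p1 → p2) ∧ p1)) → p1) ∨ (p1 → (p1 ⊕ p2))) ∧ (p1 → p2) = T ∧ T = T
p2 → p1 = T → F = F
((((p2 ↔ ((p1 → p2) ∧ p1)) → p1) ∨ (p1 → (p1 ⊕ p2))) ∧ (p1 → p2)) → (p2 → p1) = T → F = F
(((((p2 ↔ ((p1 → p2) ∧ p1)) → p1) ∨ (p1 → (p1 ⊕ p2))) ∧ (p1 → p2)) → (p2 → p1)) ⊕ p2 = F ⊕ T = T
(p1 ↔ (p1 ⊕ (p1 ∨ p2))) ⊕ ((((((p2 ↔ ((p1 → p2) ∧ p1)) → p1) ∨ (p1 → (p1 ⊕ p2))) ∧ (p1 → p2)) → (p2 → p1)) ⊕ p2) = F ⊕ T = T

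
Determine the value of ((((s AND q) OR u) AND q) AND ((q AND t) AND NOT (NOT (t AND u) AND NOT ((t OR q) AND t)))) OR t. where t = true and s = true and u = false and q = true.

s AND q = true AND true = true
(s AND q) OR u = true OR false = true
((s AND q) OR u) AND q = true AND true = true
q AND t = true AND true = true
t AND u = true AND false = false
NOT (t AND u) = NOT false = true
t OR q = true OR true = true
(t OR q) AND t = true AND true = true
NOT ((t OR q) AND t) = NOT true = false
NOT (t AND u) AND NOT ((t OR q) AND t) = true AND false = false
NOT (NOT (t AND u) AND NOT ((t OR q) AND t)) = NOT false = true
(q AND t) AND NOT (NOT (t AND u) AND NOT ((t OR q) AND t)) = true AND true = true
(((s AND q) OR u) AND q) AND ((q AND t) AND NOT (NOT (t AND u) AND NOT ((t OR q) AND t))) = true AND true = true
((((s AND q) OR u) AND q) AND ((q AND t) AND NOT (NOT (t AND u) AND NOT ((t OR q) AND t)))) OR t = true OR true = true

true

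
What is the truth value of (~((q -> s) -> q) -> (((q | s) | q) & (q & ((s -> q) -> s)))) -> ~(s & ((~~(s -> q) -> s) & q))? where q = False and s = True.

True

Substituting q=False, s=True:
q -> s = False -> True = True
(q -> s) -> q = True -> False = False
~((q -> s) -> q) = ~False = True
q | s = False | True = True
(q | s) | q = True | False = True
s -> q = True -> False = False
(s -> q) -> s = False -> True = True
q & ((s -> q) -> s) = False & True = False
((q | s) | q) & (q & ((s -> q) -> s)) = True & False = False
~((q -> s) -> q) -> (((q | s) | q) & (q & ((s -> q) -> s))) = True -> False = False
s -> q = True -> False = False
~(s -> q) = ~False = True
~~(s -> q) = ~True = False
~~(s -> q) -> s = False -> True = True
(~~(s -> q) -> s) & q = True & False = False
s & ((~~(s -> q) -> s) & q) = True & False = False
~(s & ((~~(s -> q) -> s) & q)) = ~False = True
(~((q -> s) -> q) -> (((q | s) | q) & (q & ((s -> q) -> s)))) -> ~(s & ((~~(s -> q) -> s) & q)) = False -> True = True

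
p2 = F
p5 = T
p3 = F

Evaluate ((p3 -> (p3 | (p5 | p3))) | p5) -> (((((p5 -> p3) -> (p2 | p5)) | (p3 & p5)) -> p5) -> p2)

F

Substituting p2=F, p5=T, p3=F:
p5 | p3 = T | F = T
p3 | (p5 | p3) = F | T = T
p3 -> (p3 | (p5 | p3)) = F -> T = T
(p3 -> (p3 | (p5 | p3))) | p5 = T | T = T
p5 -> p3 = T -> F = F
p2 | p5 = F | T = T
(p5 -> p3) -> (p2 | p5) = F -> T = T
p3 & p5 = F & T = F
((p5 -> p3) -> (p2 | p5)) | (p3 & p5) = T | F = T
(((p5 -> p3) -> (p2 | p5)) | (p3 & p5)) -> p5 = T -> T = T
((((p5 -> p3) -> (p2 | p5)) | (p3 & p5)) -> p5) -> p2 = T -> F = F
((p3 -> (p3 | (p5 | p3))) | p5) -> (((((p5 -> p3) -> (p2 | p5)) | (p3 & p5)) -> p5) -> p2) = T -> F = F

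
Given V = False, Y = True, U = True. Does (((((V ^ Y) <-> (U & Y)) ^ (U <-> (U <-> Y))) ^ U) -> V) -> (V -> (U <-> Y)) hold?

V ^ Y = False ^ True = True
U & Y = True & True = True
(V ^ Y) <-> (U & Y) = True <-> True = True
U <-> Y = True <-> True = True
U <-> (U <-> Y) = True <-> True = True
((V ^ Y) <-> (U & Y)) ^ (U <-> (U <-> Y)) = True ^ True = False
(((V ^ Y) <-> (U & Y)) ^ (U <-> (U <-> Y))) ^ U = False ^ True = True
((((V ^ Y) <-> (U & Y)) ^ (U <-> (U <-> Y))) ^ U) -> V = True -> False = False
U <-> Y = True <-> True = True
V -> (U <-> Y) = False -> True = True
(((((V ^ Y) <-> (U & Y)) ^ (U <-> (U <-> Y))) ^ U) -> V) -> (V -> (U <-> Y)) = False -> True = True

True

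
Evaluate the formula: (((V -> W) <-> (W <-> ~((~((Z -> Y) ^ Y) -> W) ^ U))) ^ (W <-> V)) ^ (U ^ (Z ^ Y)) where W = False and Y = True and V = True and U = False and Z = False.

V -> W = True -> False = False
Z -> Y = False -> True = True
(Z -> Y) ^ Y = True ^ True = False
~((Z -> Y) ^ Y) = ~False = True
~((Z -> Y) ^ Y) -> W = True -> False = False
(~((Z -> Y) ^ Y) -> W) ^ U = False ^ False = False
~((~((Z -> Y) ^ Y) -> W) ^ U) = ~False = True
W <-> ~((~((Z -> Y) ^ Y) -> W) ^ U) = False <-> True = False
(V -> W) <-> (W <-> ~((~((Z -> Y) ^ Y) -> W) ^ U)) = False <-> False = True
W <-> V = False <-> True = False
((V -> W) <-> (W <-> ~((~((Z -> Y) ^ Y) -> W) ^ U))) ^ (W <-> V) = True ^ False = True
Z ^ Y = False ^ True = True
U ^ (Z ^ Y) = False ^ True = True
(((V -> W) <-> (W <-> ~((~((Z -> Y) ^ Y) -> W) ^ U))) ^ (W <-> V)) ^ (U ^ (Z ^ Y)) = True ^ True = False

False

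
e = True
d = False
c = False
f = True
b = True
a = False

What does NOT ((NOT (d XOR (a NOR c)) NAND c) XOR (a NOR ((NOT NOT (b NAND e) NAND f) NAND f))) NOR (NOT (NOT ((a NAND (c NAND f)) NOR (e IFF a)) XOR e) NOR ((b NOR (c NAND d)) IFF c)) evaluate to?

a NOR c = False NOR False = True
d XOR (a NOR c) = False XOR True = True
NOT (d XOR (a NOR c)) = NOT True = False
NOT (d XOR (a NOR c)) NAND c = False NAND False = True
b NAND e = True NAND True = False
NOT (b NAND e) = NOT False = True
NOT NOT (b NAND e) = NOT True = False
NOT NOT (b NAND e) NAND f = False NAND True = True
(NOT NOT (b NAND e) NAND f) NAND f = True NAND True = False
a NOR ((NOT NOT (b NAND e) NAND f) NAND f) = False NOR False = True
(NOT (d XOR (a NOR c)) NAND c) XOR (a NOR ((NOT NOT (b NAND e) NAND f) NAND f)) = True XOR True = False
NOT ((NOT (d XOR (a NOR c)) NAND c) XOR (a NOR ((NOT NOT (b NAND e) NAND f) NAND f))) = NOT False = True
c NAND f = False NAND True = True
a NAND (c NAND f) = False NAND True = True
e IFF a = True IFF False = False
(a NAND (c NAND f)) NOR (e IFF a) = True NOR False = False
NOT ((a NAND (c NAND f)) NOR (e IFF a)) = NOT False = True
NOT ((a NAND (c NAND f)) NOR (e IFF a)) XOR e = True XOR True = False
NOT (NOT ((a NAND (c NAND f)) NOR (e IFF a)) XOR e) = NOT False = True
c NAND d = False NAND False = True
b NOR (c NAND d) = True NOR True = False
(b NOR (c NAND d)) IFF c = False IFF False = True
NOT (NOT ((a NAND (c NAND f)) NOR (e IFF a)) XOR e) NOR ((b NOR (c NAND d)) IFF c) = True NOR True = False
NOT ((NOT (d XOR (a NOR c)) NAND c) XOR (a NOR ((NOT NOT (b NAND e) NAND f) NAND f))) NOR (NOT (NOT ((a NAND (c NAND f)) NOR (e IFF a)) XOR e) NOR ((b NOR (c NAND d)) IFF c)) = True NOR False = False

False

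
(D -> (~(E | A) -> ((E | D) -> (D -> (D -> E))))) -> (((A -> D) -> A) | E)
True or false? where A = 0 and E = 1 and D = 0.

Substituting A=0, E=1, D=0:
E | A = 1 | 0 = 1
~(E | A) = ~1 = 0
E | D = 1 | 0 = 1
D -> E = 0 -> 1 = 1
D -> (D -> E) = 0 -> 1 = 1
(E | D) -> (D -> (D -> E)) = 1 -> 1 = 1
~(E | A) -> ((E | D) -> (D -> (D -> E))) = 0 -> 1 = 1
D -> (~(E | A) -> ((E | D) -> (D -> (D -> E)))) = 0 -> 1 = 1
A -> D = 0 -> 0 = 1
(A -> D) -> A = 1 -> 0 = 0
((A -> D) -> A) | E = 0 | 1 = 1
(D -> (~(E | A) -> ((E | D) -> (D -> (D -> E))))) -> (((A -> D) -> A) | E) = 1 -> 1 = 1

1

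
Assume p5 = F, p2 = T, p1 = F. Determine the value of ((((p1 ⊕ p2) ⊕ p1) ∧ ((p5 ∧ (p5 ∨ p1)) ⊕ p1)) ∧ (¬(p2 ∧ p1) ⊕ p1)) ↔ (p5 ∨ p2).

Substituting p5=F, p2=T, p1=F:
p1 ⊕ p2 = F ⊕ T = T
(p1 ⊕ p2) ⊕ p1 = T ⊕ F = T
p5 ∨ p1 = F ∨ F = F
p5 ∧ (p5 ∨ p1) = F ∧ F = F
(p5 ∧ (p5 ∨ p1)) ⊕ p1 = F ⊕ F = F
((p1 ⊕ p2) ⊕ p1) ∧ ((p5 ∧ (p5 ∨ p1)) ⊕ p1) = T ∧ F = F
p2 ∧ p1 = T ∧ F = F
¬(p2 ∧ p1) = ¬F = T
¬(p2 ∧ p1) ⊕ p1 = T ⊕ F = T
(((p1 ⊕ p2) ⊕ p1) ∧ ((p5 ∧ (p5 ∨ p1)) ⊕ p1)) ∧ (¬(p2 ∧ p1) ⊕ p1) = F ∧ T = F
p5 ∨ p2 = F ∨ T = T
((((p1 ⊕ p2) ⊕ p1) ∧ ((p5 ∧ (p5 ∨ p1)) ⊕ p1)) ∧ (¬(p2 ∧ p1) ⊕ p1)) ↔ (p5 ∨ p2) = F ↔ T = F

F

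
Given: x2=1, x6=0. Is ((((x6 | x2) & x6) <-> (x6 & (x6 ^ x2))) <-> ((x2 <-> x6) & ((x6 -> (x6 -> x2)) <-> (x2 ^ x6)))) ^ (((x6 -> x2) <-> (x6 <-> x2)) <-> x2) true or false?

x6 | x2 = 0 | 1 = 1
(x6 | x2) & x6 = 1 & 0 = 0
x6 ^ x2 = 0 ^ 1 = 1
x6 & (x6 ^ x2) = 0 & 1 = 0
((x6 | x2) & x6) <-> (x6 & (x6 ^ x2)) = 0 <-> 0 = 1
x2 <-> x6 = 1 <-> 0 = 0
x6 -> x2 = 0 -> 1 = 1
x6 -> (x6 -> x2) = 0 -> 1 = 1
x2 ^ x6 = 1 ^ 0 = 1
(x6 -> (x6 -> x2)) <-> (x2 ^ x6) = 1 <-> 1 = 1
(x2 <-> x6) & ((x6 -> (x6 -> x2)) <-> (x2 ^ x6)) = 0 & 1 = 0
(((x6 | x2) & x6) <-> (x6 & (x6 ^ x2))) <-> ((x2 <-> x6) & ((x6 -> (x6 -> x2)) <-> (x2 ^ x6))) = 1 <-> 0 = 0
x6 -> x2 = 0 -> 1 = 1
x6 <-> x2 = 0 <-> 1 = 0
(x6 -> x2) <-> (x6 <-> x2) = 1 <-> 0 = 0
((x6 -> x2) <-> (x6 <-> x2)) <-> x2 = 0 <-> 1 = 0
((((x6 | x2) & x6) <-> (x6 & (x6 ^ x2))) <-> ((x2 <-> x6) & ((x6 -> (x6 -> x2)) <-> (x2 ^ x6)))) ^ (((x6 -> x2) <-> (x6 <-> x2)) <-> x2) = 0 ^ 0 = 0

0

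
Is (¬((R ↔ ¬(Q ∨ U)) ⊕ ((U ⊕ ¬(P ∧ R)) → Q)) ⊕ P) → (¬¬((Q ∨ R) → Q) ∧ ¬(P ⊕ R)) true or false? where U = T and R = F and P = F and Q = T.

Q ∨ U = T ∨ T = T
¬(Q ∨ U) = ¬T = F
R ↔ ¬(Q ∨ U) = F ↔ F = T
P ∧ R = F ∧ F = F
¬(P ∧ R) = ¬F = T
U ⊕ ¬(P ∧ R) = T ⊕ T = F
(U ⊕ ¬(P ∧ R)) → Q = F → T = T
(R ↔ ¬(Q ∨ U)) ⊕ ((U ⊕ ¬(P ∧ R)) → Q) = T ⊕ T = F
¬((R ↔ ¬(Q ∨ U)) ⊕ ((U ⊕ ¬(P ∧ R)) → Q)) = ¬F = T
¬((R ↔ ¬(Q ∨ U)) ⊕ ((U ⊕ ¬(P ∧ R)) → Q)) ⊕ P = T ⊕ F = T
Q ∨ R = T ∨ F = T
(Q ∨ R) → Q = T → T = T
¬((Q ∨ R) → Q) = ¬T = F
¬¬((Q ∨ R) → Q) = ¬F = T
P ⊕ R = F ⊕ F = F
¬(P ⊕ R) = ¬F = T
¬¬((Q ∨ R) → Q) ∧ ¬(P ⊕ R) = T ∧ T = T
(¬((R ↔ ¬(Q ∨ U)) ⊕ ((U ⊕ ¬(P ∧ R)) → Q)) ⊕ P) → (¬¬((Q ∨ R) → Q) ∧ ¬(P ⊕ R)) = T → T = T

T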